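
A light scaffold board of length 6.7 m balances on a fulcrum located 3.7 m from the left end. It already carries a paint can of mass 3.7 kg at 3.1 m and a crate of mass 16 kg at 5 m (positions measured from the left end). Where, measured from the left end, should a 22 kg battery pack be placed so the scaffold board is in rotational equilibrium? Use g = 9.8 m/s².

About the fulcrum (at 3.7 m from the left end):
Paint can: 3.7 × 9.8 = 36.26 N down at 3.1 m → arm 0.6 m, τ = 36.26 × 0.6 = 21.76 N·m counterclockwise.
Crate: 16 × 9.8 = 156.8 N down at 5 m → arm 1.3 m, τ = 156.8 × 1.3 = 203.8 N·m clockwise.
Net moment of existing loads = 182 N·m clockwise.
The battery pack weighs 22 × 9.8 = 215.6 N and must supply an equal counterclockwise moment, so its lever arm about the fulcrum is 182 / 215.6 = 0.844 m.
That puts it at 3.7 − 0.844 = 2.86 m from the left end.

x ≈ 2.86 m from the left end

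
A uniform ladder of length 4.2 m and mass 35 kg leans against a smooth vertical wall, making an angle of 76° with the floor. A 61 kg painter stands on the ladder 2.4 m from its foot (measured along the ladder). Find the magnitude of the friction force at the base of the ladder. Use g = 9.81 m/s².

f ≈ 128 N

Take moments about the foot of the ladder.
Ladder weight 35×9.81 = 343.4 N acts at 2.1 m along the ladder; its horizontal arm is 2.1·cos76° = 0.508 m → τ = 174.4 N·m clockwise.
Painter: 61×9.81 = 598.4 N at 2.4 m → arm 0.5806 m → τ = 347.4 N·m clockwise.
Wall normal N acts horizontally at the top; its moment arm is the height L sinθ = 4.2·sin76° = 4.075 m, counterclockwise.
Στ = 0 ⇒ N × 4.075 = 521.8 ⇒ N = 128 N.
ΣFx = 0: friction at the foot balances the wall's push, so f = N_wall = 128 N.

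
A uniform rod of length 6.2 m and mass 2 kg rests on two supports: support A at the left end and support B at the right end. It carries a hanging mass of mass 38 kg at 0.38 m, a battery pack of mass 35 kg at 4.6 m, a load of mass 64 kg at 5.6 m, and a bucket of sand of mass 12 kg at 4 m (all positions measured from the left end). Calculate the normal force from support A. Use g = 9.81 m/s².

R_A ≈ 551 N

Choose support B as the axis so its reaction then has zero moment arm.
Beam weight: 2 × 9.81 = 19.62 N down at 3.1 m → arm 3.1 m, τ = 19.62 × 3.1 = 60.82 N·m counterclockwise.
Hanging mass: 38 × 9.81 = 372.8 N down at 0.38 m → arm 5.82 m, τ = 372.8 × 5.82 = 2170 N·m counterclockwise.
Battery pack: 35 × 9.81 = 343.4 N down at 4.6 m → arm 1.6 m, τ = 343.4 × 1.6 = 549.4 N·m counterclockwise.
Load: 64 × 9.81 = 627.8 N down at 5.6 m → arm 0.6 m, τ = 627.8 × 0.6 = 376.7 N·m counterclockwise.
Bucket of sand: 12 × 9.81 = 117.7 N down at 4 m → arm 2.2 m, τ = 117.7 × 2.2 = 258.9 N·m counterclockwise.
Net load moment about support B = 3416 N·m counterclockwise.
Reaction R at support A is upward at 0 m, arm 6.2 m → moment R × 6.2 clockwise.
Setting net torque to zero: R × 6.2 = 3416 → R = 551 N.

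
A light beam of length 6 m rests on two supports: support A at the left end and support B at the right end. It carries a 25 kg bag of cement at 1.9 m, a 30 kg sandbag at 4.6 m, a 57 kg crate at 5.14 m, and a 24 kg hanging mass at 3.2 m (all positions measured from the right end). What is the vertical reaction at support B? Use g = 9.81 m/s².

R_B ≈ 426 N

Choose support A as the axis so its reaction then has zero moment arm.
Bag of cement: 25 × 9.81 = 245.2 N down at 1.9 m → arm 4.1 m, τ = 245.2 × 4.1 = 1005 N·m clockwise.
Sandbag: 30 × 9.81 = 294.3 N down at 4.6 m → arm 1.4 m, τ = 294.3 × 1.4 = 412 N·m clockwise.
Crate: 57 × 9.81 = 559.2 N down at 5.14 m → arm 0.86 m, τ = 559.2 × 0.86 = 480.9 N·m clockwise.
Hanging mass: 24 × 9.81 = 235.4 N down at 3.2 m → arm 2.8 m, τ = 235.4 × 2.8 = 659.1 N·m clockwise.
Net load moment about support A = 2557 N·m clockwise.
Reaction R at support B is upward at 0 m, arm 6 m → moment R × 6 counterclockwise.
Setting net torque to zero: R × 6 = 2557 → R = 426 N.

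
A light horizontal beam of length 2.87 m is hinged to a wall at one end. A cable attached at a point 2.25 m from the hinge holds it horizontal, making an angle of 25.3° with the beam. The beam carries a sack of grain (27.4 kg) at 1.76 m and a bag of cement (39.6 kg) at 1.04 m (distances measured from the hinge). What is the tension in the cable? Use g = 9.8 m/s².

Sum moments about the hinge (the unknown hinge reaction has zero arm there).
Sack of grain: 27.4 × 9.8 = 268.5 N down at 1.76 m → arm 1.76 m, τ = 268.5 × 1.76 = 472.6 N·m clockwise.
Bag of cement: 39.6 × 9.8 = 388.1 N down at 1.04 m → arm 1.04 m, τ = 388.1 × 1.04 = 403.6 N·m clockwise.
Total clockwise load moment = 876.2 N·m.
The cable tension T acts at 2.25 m; only its component perpendicular to the beam, T sinθ, produces torque. sin 25.3° = 0.4274.
Στ = 0 ⇒ T × 2.25 × 0.4274 = 876.2 ⇒ T = 876.2 / 0.9617 = 911 N.

T ≈ 911 N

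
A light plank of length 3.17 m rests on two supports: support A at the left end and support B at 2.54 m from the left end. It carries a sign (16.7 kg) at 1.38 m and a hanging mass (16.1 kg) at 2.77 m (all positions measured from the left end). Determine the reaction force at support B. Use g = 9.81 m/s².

R_B ≈ 261 N

Sum moments about support A (its reaction then has zero moment arm).
Sign: 16.7 × 9.81 = 163.8 N down at 1.38 m → arm 1.38 m, τ = 163.8 × 1.38 = 226 N·m clockwise.
Hanging mass: 16.1 × 9.81 = 157.9 N down at 2.77 m → arm 2.77 m, τ = 157.9 × 2.77 = 437.4 N·m clockwise.
Net load moment about support A = 663.4 N·m clockwise.
Reaction R at support B is upward at 2.54 m, arm 2.54 m → moment R × 2.54 counterclockwise.
Setting net torque to zero: R × 2.54 = 663.4 → R = 261 N.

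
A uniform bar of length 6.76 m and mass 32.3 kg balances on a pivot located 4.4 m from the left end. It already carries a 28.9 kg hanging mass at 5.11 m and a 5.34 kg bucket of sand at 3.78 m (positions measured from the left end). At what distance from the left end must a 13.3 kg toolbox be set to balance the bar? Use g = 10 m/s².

Sum moments about the pivot (at 4.4 m from the left end) (the support reaction has zero arm there).
Beam weight: 32.3 × 10 = 323 N down at 3.38 m → arm 1.02 m, τ = 323 × 1.02 = 329.5 N·m counterclockwise.
Hanging mass: 28.9 × 10 = 289 N down at 5.11 m → arm 0.71 m, τ = 289 × 0.71 = 205.2 N·m clockwise.
Bucket of sand: 5.34 × 10 = 53.4 N down at 3.78 m → arm 0.62 m, τ = 53.4 × 0.62 = 33.11 N·m counterclockwise.
Net moment of existing loads = 157.4 N·m counterclockwise.
The toolbox weighs 13.3 × 10 = 133 N and must supply an equal clockwise moment, so its lever arm about the pivot is 157.4 / 133 = 1.18 m.
That puts it at 4.4 + 1.18 = 5.58 m from the left end.

x ≈ 5.58 m from the left end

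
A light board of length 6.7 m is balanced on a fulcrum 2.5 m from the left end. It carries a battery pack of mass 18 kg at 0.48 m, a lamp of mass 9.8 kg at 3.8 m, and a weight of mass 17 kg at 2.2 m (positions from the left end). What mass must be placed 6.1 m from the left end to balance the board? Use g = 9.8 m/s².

m ≈ 7.98 kg

About the fulcrum (at 2.5 m from the left end):
Battery pack: 18 × 9.8 = 176.4 N down at 0.48 m → arm 2.02 m, τ = 176.4 × 2.02 = 356.3 N·m counterclockwise.
Lamp: 9.8 × 9.8 = 96.04 N down at 3.8 m → arm 1.3 m, τ = 96.04 × 1.3 = 124.9 N·m clockwise.
Weight: 17 × 9.8 = 166.6 N down at 2.2 m → arm 0.3 m, τ = 166.6 × 0.3 = 49.98 N·m counterclockwise.
Net moment of known loads = 281.4 N·m counterclockwise.
An unknown mass m at 6.1 m has arm 3.6 m; its moment is m·g·3.6 clockwise.
Setting net torque to zero: m × 9.8 × 3.6 = 281.4 → m = 281.4 / (9.8 × 3.6) = 7.98 kg.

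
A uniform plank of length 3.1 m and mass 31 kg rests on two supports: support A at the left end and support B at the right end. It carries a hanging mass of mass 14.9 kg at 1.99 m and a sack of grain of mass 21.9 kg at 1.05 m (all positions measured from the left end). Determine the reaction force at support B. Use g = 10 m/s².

Choose support A as the axis so its reaction then has zero moment arm.
Beam weight: 31 × 10 = 310 N down at 1.55 m → arm 1.55 m, τ = 310 × 1.55 = 480.5 N·m clockwise.
Hanging mass: 14.9 × 10 = 149 N down at 1.99 m → arm 1.99 m, τ = 149 × 1.99 = 296.5 N·m clockwise.
Sack of grain: 21.9 × 10 = 219 N down at 1.05 m → arm 1.05 m, τ = 219 × 1.05 = 230 N·m clockwise.
Net load moment about support A = 1007 N·m clockwise.
Reaction R at support B is upward at 3.1 m, arm 3.1 m → moment R × 3.1 counterclockwise.
Στ = 0 ⇒ R × 3.1 = 1007 ⇒ R = 325 N.

R_B ≈ 325 N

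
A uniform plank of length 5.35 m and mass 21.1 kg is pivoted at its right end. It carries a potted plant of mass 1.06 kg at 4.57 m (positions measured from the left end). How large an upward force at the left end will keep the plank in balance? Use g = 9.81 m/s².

About the right end:
Beam weight: 21.1 × 9.81 = 207 N down at 2.675 m → arm 2.675 m, τ = 207 × 2.675 = 553.7 N·m counterclockwise.
Potted plant: 1.06 × 9.81 = 10.4 N down at 4.57 m → arm 0.78 m, τ = 10.4 × 0.78 = 8.112 N·m counterclockwise.
Net moment of the loads = 561.8 N·m counterclockwise.
The upward force F acts at the left end, arm 5.35 m, giving F × 5.35 clockwise.
Balancing moments: F × 5.35 = 561.8, giving F = 561.8 / 5.35 = 105 N.

F ≈ 105 N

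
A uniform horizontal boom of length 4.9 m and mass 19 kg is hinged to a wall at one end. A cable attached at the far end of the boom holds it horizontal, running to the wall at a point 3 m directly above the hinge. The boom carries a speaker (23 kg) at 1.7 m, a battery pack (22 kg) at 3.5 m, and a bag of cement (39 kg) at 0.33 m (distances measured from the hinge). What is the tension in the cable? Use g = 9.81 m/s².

Choose the hinge as the axis so the unknown hinge reaction has zero arm there.
Beam weight: 19 × 9.81 = 186.4 N down at 2.45 m → arm 2.45 m, τ = 186.4 × 2.45 = 456.7 N·m clockwise.
Speaker: 23 × 9.81 = 225.6 N down at 1.7 m → arm 1.7 m, τ = 225.6 × 1.7 = 383.5 N·m clockwise.
Battery pack: 22 × 9.81 = 215.8 N down at 3.5 m → arm 3.5 m, τ = 215.8 × 3.5 = 755.3 N·m clockwise.
Bag of cement: 39 × 9.81 = 382.6 N down at 0.33 m → arm 0.33 m, τ = 382.6 × 0.33 = 126.3 N·m clockwise.
Total clockwise load moment = 1722 N·m.
The cable tension T acts at 4.9 m; only its component perpendicular to the boom, T sinθ, produces torque. sinθ = h/√(h²+d²) = 3/√(3²+4.9²) = 0.5222.
Balancing moments: T × 4.9 × 0.5222 = 1722, giving T = 1722 / 2.559 = 673 N.

T ≈ 673 N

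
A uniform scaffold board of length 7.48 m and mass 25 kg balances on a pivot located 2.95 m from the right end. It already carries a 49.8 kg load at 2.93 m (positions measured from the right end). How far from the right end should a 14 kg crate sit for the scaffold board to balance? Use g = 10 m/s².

x ≈ 1.61 m from the right end

About the pivot (at 2.95 m from the right end):
Beam weight: 25 × 10 = 250 N down at 3.74 m → arm 0.79 m, τ = 250 × 0.79 = 197.5 N·m counterclockwise.
Load: 49.8 × 10 = 498 N down at 2.93 m → arm 0.02 m, τ = 498 × 0.02 = 9.96 N·m clockwise.
Net moment of existing loads = 187.5 N·m counterclockwise.
The crate weighs 14 × 10 = 140 N and must supply an equal clockwise moment, so its lever arm about the pivot is 187.5 / 140 = 1.34 m.
That puts it at 2.95 − 1.34 = 1.61 m from the right end.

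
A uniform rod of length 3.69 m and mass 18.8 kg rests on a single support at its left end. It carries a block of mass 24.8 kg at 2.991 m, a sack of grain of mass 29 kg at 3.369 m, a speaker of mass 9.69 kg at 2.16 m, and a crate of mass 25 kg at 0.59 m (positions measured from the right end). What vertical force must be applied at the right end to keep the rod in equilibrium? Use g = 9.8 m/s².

About the left end:
Beam weight: 18.8 × 9.8 = 184.2 N down at 1.845 m → arm 1.845 m, τ = 184.2 × 1.845 = 339.8 N·m clockwise.
Block: 24.8 × 9.8 = 243 N down at 2.991 m → arm 0.699 m, τ = 243 × 0.699 = 169.9 N·m clockwise.
Sack of grain: 29 × 9.8 = 284.2 N down at 3.369 m → arm 0.321 m, τ = 284.2 × 0.321 = 91.23 N·m clockwise.
Speaker: 9.69 × 9.8 = 94.96 N down at 2.16 m → arm 1.53 m, τ = 94.96 × 1.53 = 145.3 N·m clockwise.
Crate: 25 × 9.8 = 245 N down at 0.59 m → arm 3.1 m, τ = 245 × 3.1 = 759.5 N·m clockwise.
Net moment of the loads = 1506 N·m clockwise.
The upward force F acts at the right end, arm 3.69 m, giving F × 3.69 counterclockwise.
Balancing moments: F × 3.69 = 1506, giving F = 1506 / 3.69 = 408 N.

F ≈ 408 N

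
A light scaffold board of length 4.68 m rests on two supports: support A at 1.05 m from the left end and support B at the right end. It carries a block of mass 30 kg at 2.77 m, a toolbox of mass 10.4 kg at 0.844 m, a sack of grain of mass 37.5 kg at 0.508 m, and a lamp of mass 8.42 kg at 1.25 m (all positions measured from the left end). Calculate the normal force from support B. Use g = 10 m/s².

Take moments about support A.
Block: 30 × 10 = 300 N down at 2.77 m → arm 1.72 m, τ = 300 × 1.72 = 516 N·m clockwise.
Toolbox: 10.4 × 10 = 104 N down at 0.844 m → arm 0.206 m, τ = 104 × 0.206 = 21.42 N·m counterclockwise.
Sack of grain: 37.5 × 10 = 375 N down at 0.508 m → arm 0.542 m, τ = 375 × 0.542 = 203.2 N·m counterclockwise.
Lamp: 8.42 × 10 = 84.2 N down at 1.25 m → arm 0.2 m, τ = 84.2 × 0.2 = 16.84 N·m clockwise.
Net load moment about support A = 308.2 N·m clockwise.
Reaction R at support B is upward at 4.68 m, arm 3.63 m → moment R × 3.63 counterclockwise.
Στ = 0 ⇒ R × 3.63 = 308.2 ⇒ R = 84.9 N.

R_B ≈ 84.9 N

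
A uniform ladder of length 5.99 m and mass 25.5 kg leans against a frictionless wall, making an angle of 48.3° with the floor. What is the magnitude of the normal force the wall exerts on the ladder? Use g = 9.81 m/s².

N_wall ≈ 111 N

About the foot of the ladder:
Ladder weight 25.5×9.81 = 250.2 N acts at 2.995 m along the ladder; its horizontal arm is 2.995·cos48.3° = 1.992 m → τ = 498.4 N·m clockwise.
Wall normal N acts horizontally at the top; its moment arm is the height L sinθ = 5.99·sin48.3° = 4.472 m, counterclockwise.
For rotational equilibrium, N × 4.472 = 498.4, so N = 111 N.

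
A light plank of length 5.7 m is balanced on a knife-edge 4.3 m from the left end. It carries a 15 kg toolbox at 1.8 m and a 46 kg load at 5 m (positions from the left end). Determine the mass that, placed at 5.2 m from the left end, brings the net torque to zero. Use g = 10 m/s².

Taking torques about the knife-edge (at 4.3 m from the left end):
Toolbox: 15 × 10 = 150 N down at 1.8 m → arm 2.5 m, τ = 150 × 2.5 = 375 N·m counterclockwise.
Load: 46 × 10 = 460 N down at 5 m → arm 0.7 m, τ = 460 × 0.7 = 322 N·m clockwise.
Net moment of known loads = 53 N·m counterclockwise.
An unknown mass m at 5.2 m has arm 0.9 m; its moment is m·g·0.9 clockwise.
For rotational equilibrium, m × 10 × 0.9 = 53, so m = 53 / (10 × 0.9) = 5.89 kg.

m ≈ 5.89 kg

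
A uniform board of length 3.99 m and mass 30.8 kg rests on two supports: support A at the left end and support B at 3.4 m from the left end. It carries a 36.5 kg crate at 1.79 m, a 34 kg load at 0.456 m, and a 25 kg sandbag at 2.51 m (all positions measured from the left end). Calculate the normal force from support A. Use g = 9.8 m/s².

About support B:
Beam weight: 30.8 × 9.8 = 301.8 N down at 1.995 m → arm 1.405 m, τ = 301.8 × 1.405 = 424 N·m counterclockwise.
Crate: 36.5 × 9.8 = 357.7 N down at 1.79 m → arm 1.61 m, τ = 357.7 × 1.61 = 575.9 N·m counterclockwise.
Load: 34 × 9.8 = 333.2 N down at 0.456 m → arm 2.944 m, τ = 333.2 × 2.944 = 980.9 N·m counterclockwise.
Sandbag: 25 × 9.8 = 245 N down at 2.51 m → arm 0.89 m, τ = 245 × 0.89 = 218.1 N·m counterclockwise.
Net load moment about support B = 2199 N·m counterclockwise.
Reaction R at support A is upward at 0 m, arm 3.4 m → moment R × 3.4 clockwise.
Στ = 0 ⇒ R × 3.4 = 2199 ⇒ R = 647 N.

R_A ≈ 647 N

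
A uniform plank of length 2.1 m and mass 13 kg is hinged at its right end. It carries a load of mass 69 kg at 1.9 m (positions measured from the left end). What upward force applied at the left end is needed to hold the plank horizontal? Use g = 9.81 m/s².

About the right end:
Beam weight: 13 × 9.81 = 127.5 N down at 1.05 m → arm 1.05 m, τ = 127.5 × 1.05 = 133.9 N·m counterclockwise.
Load: 69 × 9.81 = 676.9 N down at 1.9 m → arm 0.2 m, τ = 676.9 × 0.2 = 135.4 N·m counterclockwise.
Net moment of the loads = 269.3 N·m counterclockwise.
The upward force F acts at the left end, arm 2.1 m, giving F × 2.1 clockwise.
Στ = 0 ⇒ F × 2.1 = 269.3 ⇒ F = 269.3 / 2.1 = 128 N.

F ≈ 128 N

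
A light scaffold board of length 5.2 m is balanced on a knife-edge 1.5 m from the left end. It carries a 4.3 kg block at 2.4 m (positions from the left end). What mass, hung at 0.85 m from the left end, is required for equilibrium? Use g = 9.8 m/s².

About the knife-edge (at 1.5 m from the left end):
Block: 4.3 × 9.8 = 42.14 N down at 2.4 m → arm 0.9 m, τ = 42.14 × 0.9 = 37.93 N·m clockwise.
Net moment of known loads = 37.93 N·m clockwise.
An unknown mass m at 0.85 m has arm 0.65 m; its moment is m·g·0.65 counterclockwise.
Στ = 0 ⇒ m × 9.8 × 0.65 = 37.93 ⇒ m = 37.93 / (9.8 × 0.65) = 5.95 kg.

m ≈ 5.95 kg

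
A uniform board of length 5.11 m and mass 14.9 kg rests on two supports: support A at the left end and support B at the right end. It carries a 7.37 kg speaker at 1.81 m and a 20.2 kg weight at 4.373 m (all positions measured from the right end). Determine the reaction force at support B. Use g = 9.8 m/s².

About support A:
Beam weight: 14.9 × 9.8 = 146 N down at 2.555 m → arm 2.555 m, τ = 146 × 2.555 = 373 N·m clockwise.
Speaker: 7.37 × 9.8 = 72.23 N down at 1.81 m → arm 3.3 m, τ = 72.23 × 3.3 = 238.4 N·m clockwise.
Weight: 20.2 × 9.8 = 198 N down at 4.373 m → arm 0.737 m, τ = 198 × 0.737 = 145.9 N·m clockwise.
Net load moment about support A = 757.3 N·m clockwise.
Reaction R at support B is upward at 0 m, arm 5.11 m → moment R × 5.11 counterclockwise.
Στ = 0 ⇒ R × 5.11 = 757.3 ⇒ R = 148 N.

R_B ≈ 148 N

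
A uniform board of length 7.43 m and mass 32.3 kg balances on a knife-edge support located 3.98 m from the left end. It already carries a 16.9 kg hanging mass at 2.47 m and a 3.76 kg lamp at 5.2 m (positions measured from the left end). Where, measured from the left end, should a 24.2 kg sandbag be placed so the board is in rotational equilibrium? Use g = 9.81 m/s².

Choose the knife-edge support (at 3.98 m from the left end) as the axis so the support reaction has zero arm there.
Beam weight: 32.3 × 9.81 = 316.9 N down at 3.715 m → arm 0.265 m, τ = 316.9 × 0.265 = 83.98 N·m counterclockwise.
Hanging mass: 16.9 × 9.81 = 165.8 N down at 2.47 m → arm 1.51 m, τ = 165.8 × 1.51 = 250.4 N·m counterclockwise.
Lamp: 3.76 × 9.81 = 36.89 N down at 5.2 m → arm 1.22 m, τ = 36.89 × 1.22 = 45.01 N·m clockwise.
Net moment of existing loads = 289.4 N·m counterclockwise.
The sandbag weighs 24.2 × 9.81 = 237.4 N and must supply an equal clockwise moment, so its lever arm about the knife-edge support is 289.4 / 237.4 = 1.22 m.
That puts it at 3.98 + 1.22 = 5.2 m from the left end.

x ≈ 5.2 m from the left end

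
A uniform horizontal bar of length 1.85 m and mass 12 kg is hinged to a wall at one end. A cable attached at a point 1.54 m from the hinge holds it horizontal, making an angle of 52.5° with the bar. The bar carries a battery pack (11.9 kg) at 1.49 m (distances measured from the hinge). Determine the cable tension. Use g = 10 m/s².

Choose the hinge as the axis so the unknown hinge reaction has zero arm there.
Beam weight: 12 × 10 = 120 N down at 0.925 m → arm 0.925 m, τ = 120 × 0.925 = 111 N·m clockwise.
Battery pack: 11.9 × 10 = 119 N down at 1.49 m → arm 1.49 m, τ = 119 × 1.49 = 177.3 N·m clockwise.
Total clockwise load moment = 288.3 N·m.
The cable tension T acts at 1.54 m; only its component perpendicular to the bar, T sinθ, produces torque. sin 52.5° = 0.7934.
Balancing moments: T × 1.54 × 0.7934 = 288.3, giving T = 288.3 / 1.222 = 236 N.

T ≈ 236 N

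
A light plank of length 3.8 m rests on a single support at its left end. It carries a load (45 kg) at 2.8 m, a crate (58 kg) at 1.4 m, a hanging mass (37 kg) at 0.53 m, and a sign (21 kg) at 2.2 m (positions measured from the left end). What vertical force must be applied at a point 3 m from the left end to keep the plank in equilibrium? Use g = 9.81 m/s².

About the left end:
Load: 45 × 9.81 = 441.5 N down at 2.8 m → arm 2.8 m, τ = 441.5 × 2.8 = 1236 N·m clockwise.
Crate: 58 × 9.81 = 569 N down at 1.4 m → arm 1.4 m, τ = 569 × 1.4 = 796.6 N·m clockwise.
Hanging mass: 37 × 9.81 = 363 N down at 0.53 m → arm 0.53 m, τ = 363 × 0.53 = 192.4 N·m clockwise.
Sign: 21 × 9.81 = 206 N down at 2.2 m → arm 2.2 m, τ = 206 × 2.2 = 453.2 N·m clockwise.
Net moment of the loads = 2678 N·m clockwise.
The upward force F acts at a point 3 m from the left end, arm 3 m, giving F × 3 counterclockwise.
Στ = 0 ⇒ F × 3 = 2678 ⇒ F = 2678 / 3 = 893 N.

F ≈ 893 N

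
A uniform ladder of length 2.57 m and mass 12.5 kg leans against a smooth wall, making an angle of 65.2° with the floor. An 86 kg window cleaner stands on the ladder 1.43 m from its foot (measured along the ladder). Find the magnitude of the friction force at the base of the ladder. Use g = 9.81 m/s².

f ≈ 245 N

Choose the foot of the ladder as the axis so the floor normal and friction both act there and drop out.
Ladder weight 12.5×9.81 = 122.6 N acts at 1.285 m along the ladder; its horizontal arm is 1.285·cos65.2° = 0.539 m → τ = 66.08 N·m clockwise.
Window cleaner: 86×9.81 = 843.7 N at 1.43 m → arm 0.5998 m → τ = 506.1 N·m clockwise.
Wall normal N acts horizontally at the top; its moment arm is the height L sinθ = 2.57·sin65.2° = 2.333 m, counterclockwise.
For rotational equilibrium, N × 2.333 = 572.2, so N = 245 N.
ΣFx = 0: friction at the foot balances the wall's push, so f = N_wall = 245 N.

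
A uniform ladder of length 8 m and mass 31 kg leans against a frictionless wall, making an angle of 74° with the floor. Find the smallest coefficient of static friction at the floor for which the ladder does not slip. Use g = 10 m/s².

μ_min ≈ 0.143

About the foot of the ladder:
Ladder weight 31×10 = 310 N acts at 4 m along the ladder; its horizontal arm is 4·cos74° = 1.103 m → τ = 341.9 N·m clockwise.
Wall normal N acts horizontally at the top; its moment arm is the height L sinθ = 8·sin74° = 7.69 m, counterclockwise.
Στ = 0 ⇒ N × 7.69 = 341.9 ⇒ N = 44.46 N.
ΣFx = 0 ⇒ f = N_wall = 44.46 N. ΣFy = 0 ⇒ N_floor = 310 N.
μ_min = f / N_floor = 44.46 / 310 = 0.143.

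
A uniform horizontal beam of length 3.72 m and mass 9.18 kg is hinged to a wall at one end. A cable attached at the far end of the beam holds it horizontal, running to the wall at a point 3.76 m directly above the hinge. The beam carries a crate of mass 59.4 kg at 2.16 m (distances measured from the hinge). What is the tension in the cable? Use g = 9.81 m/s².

Taking torques about the hinge:
Beam weight: 9.18 × 9.81 = 90.06 N down at 1.86 m → arm 1.86 m, τ = 90.06 × 1.86 = 167.5 N·m clockwise.
Crate: 59.4 × 9.81 = 582.7 N down at 2.16 m → arm 2.16 m, τ = 582.7 × 2.16 = 1259 N·m clockwise.
Total clockwise load moment = 1426 N·m.
The cable tension T acts at 3.72 m; only its component perpendicular to the beam, T sinθ, produces torque. sinθ = h/√(h²+d²) = 3.76/√(3.76²+3.72²) = 0.7109.
Setting net torque to zero: T × 3.72 × 0.7109 = 1426 → T = 1426 / 2.645 = 539 N.

T ≈ 539 N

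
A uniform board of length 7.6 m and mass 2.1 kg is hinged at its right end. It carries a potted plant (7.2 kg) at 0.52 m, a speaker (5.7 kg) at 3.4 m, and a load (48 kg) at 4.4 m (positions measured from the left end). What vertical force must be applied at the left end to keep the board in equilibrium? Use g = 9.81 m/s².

Take moments about the right end.
Beam weight: 2.1 × 9.81 = 20.6 N down at 3.8 m → arm 3.8 m, τ = 20.6 × 3.8 = 78.28 N·m counterclockwise.
Potted plant: 7.2 × 9.81 = 70.63 N down at 0.52 m → arm 7.08 m, τ = 70.63 × 7.08 = 500.1 N·m counterclockwise.
Speaker: 5.7 × 9.81 = 55.92 N down at 3.4 m → arm 4.2 m, τ = 55.92 × 4.2 = 234.9 N·m counterclockwise.
Load: 48 × 9.81 = 470.9 N down at 4.4 m → arm 3.2 m, τ = 470.9 × 3.2 = 1507 N·m counterclockwise.
Net moment of the loads = 2320 N·m counterclockwise.
The upward force F acts at the left end, arm 7.6 m, giving F × 7.6 clockwise.
Balancing moments: F × 7.6 = 2320, giving F = 2320 / 7.6 = 305 N.

F ≈ 305 N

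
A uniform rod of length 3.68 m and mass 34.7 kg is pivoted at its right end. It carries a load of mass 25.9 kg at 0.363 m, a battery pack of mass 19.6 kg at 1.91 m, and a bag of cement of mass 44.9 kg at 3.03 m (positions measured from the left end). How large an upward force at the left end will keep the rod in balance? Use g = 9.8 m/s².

F ≈ 569 N

Sum moments about the right end (the unknown pivot reaction has zero arm there).
Beam weight: 34.7 × 9.8 = 340.1 N down at 1.84 m → arm 1.84 m, τ = 340.1 × 1.84 = 625.8 N·m counterclockwise.
Load: 25.9 × 9.8 = 253.8 N down at 0.363 m → arm 3.317 m, τ = 253.8 × 3.317 = 841.9 N·m counterclockwise.
Battery pack: 19.6 × 9.8 = 192.1 N down at 1.91 m → arm 1.77 m, τ = 192.1 × 1.77 = 340 N·m counterclockwise.
Bag of cement: 44.9 × 9.8 = 440 N down at 3.03 m → arm 0.65 m, τ = 440 × 0.65 = 286 N·m counterclockwise.
Net moment of the loads = 2094 N·m counterclockwise.
The upward force F acts at the left end, arm 3.68 m, giving F × 3.68 clockwise.
For rotational equilibrium, F × 3.68 = 2094, so F = 2094 / 3.68 = 569 N.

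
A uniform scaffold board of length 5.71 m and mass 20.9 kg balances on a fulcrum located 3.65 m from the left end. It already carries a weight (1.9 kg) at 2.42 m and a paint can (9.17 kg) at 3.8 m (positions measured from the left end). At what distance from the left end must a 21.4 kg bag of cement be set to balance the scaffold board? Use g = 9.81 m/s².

About the fulcrum (at 3.65 m from the left end):
Beam weight: 20.9 × 9.81 = 205 N down at 2.855 m → arm 0.795 m, τ = 205 × 0.795 = 163 N·m counterclockwise.
Weight: 1.9 × 9.81 = 18.64 N down at 2.42 m → arm 1.23 m, τ = 18.64 × 1.23 = 22.93 N·m counterclockwise.
Paint can: 9.17 × 9.81 = 89.96 N down at 3.8 m → arm 0.15 m, τ = 89.96 × 0.15 = 13.49 N·m clockwise.
Net moment of existing loads = 172.4 N·m counterclockwise.
The bag of cement weighs 21.4 × 9.81 = 209.9 N and must supply an equal clockwise moment, so its lever arm about the fulcrum is 172.4 / 209.9 = 0.821 m.
That puts it at 3.65 + 0.821 = 4.47 m from the left end.

x ≈ 4.47 m from the left end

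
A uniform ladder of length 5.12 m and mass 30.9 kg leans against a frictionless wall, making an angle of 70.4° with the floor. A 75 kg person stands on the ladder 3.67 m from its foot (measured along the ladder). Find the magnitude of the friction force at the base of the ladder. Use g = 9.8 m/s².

f ≈ 242 N

Choose the foot of the ladder as the axis so the floor normal and friction both act there and drop out.
Ladder weight 30.9×9.8 = 302.8 N acts at 2.56 m along the ladder; its horizontal arm is 2.56·cos70.4° = 0.8588 m → τ = 260 N·m clockwise.
Person: 75×9.8 = 735 N at 3.67 m → arm 1.231 m → τ = 904.8 N·m clockwise.
Wall normal N acts horizontally at the top; its moment arm is the height L sinθ = 5.12·sin70.4° = 4.823 m, counterclockwise.
Setting net torque to zero: N × 4.823 = 1165 → N = 242 N.
ΣFx = 0: friction at the foot balances the wall's push, so f = N_wall = 242 N.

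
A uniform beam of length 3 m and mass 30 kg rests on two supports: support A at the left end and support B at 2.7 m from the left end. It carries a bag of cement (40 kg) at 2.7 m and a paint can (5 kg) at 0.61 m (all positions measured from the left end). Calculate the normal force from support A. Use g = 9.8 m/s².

About support B:
Beam weight: 30 × 9.8 = 294 N down at 1.5 m → arm 1.2 m, τ = 294 × 1.2 = 352.8 N·m counterclockwise.
Bag of cement: acts at the support B, moment arm 0 → no torque.
Paint can: 5 × 9.8 = 49 N down at 0.61 m → arm 2.09 m, τ = 49 × 2.09 = 102.4 N·m counterclockwise.
Net load moment about support B = 455.2 N·m counterclockwise.
Reaction R at support A is upward at 0 m, arm 2.7 m → moment R × 2.7 clockwise.
Setting net torque to zero: R × 2.7 = 455.2 → R = 169 N.

R_A ≈ 169 N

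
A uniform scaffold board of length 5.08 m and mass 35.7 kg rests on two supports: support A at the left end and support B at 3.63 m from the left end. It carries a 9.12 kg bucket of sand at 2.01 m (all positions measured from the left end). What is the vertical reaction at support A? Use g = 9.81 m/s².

Taking torques about support B:
Beam weight: 35.7 × 9.81 = 350.2 N down at 2.54 m → arm 1.09 m, τ = 350.2 × 1.09 = 381.7 N·m counterclockwise.
Bucket of sand: 9.12 × 9.81 = 89.47 N down at 2.01 m → arm 1.62 m, τ = 89.47 × 1.62 = 144.9 N·m counterclockwise.
Net load moment about support B = 526.6 N·m counterclockwise.
Reaction R at support A is upward at 0 m, arm 3.63 m → moment R × 3.63 clockwise.
Balancing moments: R × 3.63 = 526.6, giving R = 145 N.

R_A ≈ 145 N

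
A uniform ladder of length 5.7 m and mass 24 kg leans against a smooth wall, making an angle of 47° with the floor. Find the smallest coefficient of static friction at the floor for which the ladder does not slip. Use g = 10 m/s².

μ_min ≈ 0.466

About the foot of the ladder:
Ladder weight 24×10 = 240 N acts at 2.85 m along the ladder; its horizontal arm is 2.85·cos47° = 1.944 m → τ = 466.6 N·m clockwise.
Wall normal N acts horizontally at the top; its moment arm is the height L sinθ = 5.7·sin47° = 4.169 m, counterclockwise.
Στ = 0 ⇒ N × 4.169 = 466.6 ⇒ N = 111.9 N.
ΣFx = 0 ⇒ f = N_wall = 111.9 N. ΣFy = 0 ⇒ N_floor = 240 N.
μ_min = f / N_floor = 111.9 / 240 = 0.466.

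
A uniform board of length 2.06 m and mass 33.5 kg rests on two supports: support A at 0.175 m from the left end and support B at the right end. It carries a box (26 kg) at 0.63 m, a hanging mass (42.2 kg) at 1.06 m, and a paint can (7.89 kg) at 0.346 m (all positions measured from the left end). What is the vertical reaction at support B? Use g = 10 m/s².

R_B ≈ 420 N

Sum moments about support A (its reaction then has zero moment arm).
Beam weight: 33.5 × 10 = 335 N down at 1.03 m → arm 0.855 m, τ = 335 × 0.855 = 286.4 N·m clockwise.
Box: 26 × 10 = 260 N down at 0.63 m → arm 0.455 m, τ = 260 × 0.455 = 118.3 N·m clockwise.
Hanging mass: 42.2 × 10 = 422 N down at 1.06 m → arm 0.885 m, τ = 422 × 0.885 = 373.5 N·m clockwise.
Paint can: 7.89 × 10 = 78.9 N down at 0.346 m → arm 0.171 m, τ = 78.9 × 0.171 = 13.49 N·m clockwise.
Net load moment about support A = 791.7 N·m clockwise.
Reaction R at support B is upward at 2.06 m, arm 1.885 m → moment R × 1.885 counterclockwise.
Στ = 0 ⇒ R × 1.885 = 791.7 ⇒ R = 420 N.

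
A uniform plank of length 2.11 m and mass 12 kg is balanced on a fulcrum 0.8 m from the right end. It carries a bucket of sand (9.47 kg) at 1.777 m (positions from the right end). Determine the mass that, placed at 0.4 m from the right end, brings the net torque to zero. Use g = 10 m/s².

m ≈ 30.8 kg

Sum moments about the fulcrum (at 0.8 m from the right end) (the support reaction has zero arm there).
Beam weight: 12 × 10 = 120 N down at 1.055 m → arm 0.255 m, τ = 120 × 0.255 = 30.6 N·m counterclockwise.
Bucket of sand: 9.47 × 10 = 94.7 N down at 1.777 m → arm 0.977 m, τ = 94.7 × 0.977 = 92.52 N·m counterclockwise.
Net moment of known loads = 123.1 N·m counterclockwise.
An unknown mass m at 0.4 m has arm 0.4 m; its moment is m·g·0.4 clockwise.
Balancing moments: m × 10 × 0.4 = 123.1, giving m = 123.1 / (10 × 0.4) = 30.8 kg.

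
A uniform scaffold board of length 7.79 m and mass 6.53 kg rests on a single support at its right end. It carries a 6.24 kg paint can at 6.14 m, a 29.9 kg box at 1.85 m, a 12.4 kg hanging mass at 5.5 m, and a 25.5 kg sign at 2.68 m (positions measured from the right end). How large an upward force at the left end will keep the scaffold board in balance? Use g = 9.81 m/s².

F ≈ 322 N

About the right end:
Beam weight: 6.53 × 9.81 = 64.06 N down at 3.895 m → arm 3.895 m, τ = 64.06 × 3.895 = 249.5 N·m counterclockwise.
Paint can: 6.24 × 9.81 = 61.21 N down at 6.14 m → arm 6.14 m, τ = 61.21 × 6.14 = 375.8 N·m counterclockwise.
Box: 29.9 × 9.81 = 293.3 N down at 1.85 m → arm 1.85 m, τ = 293.3 × 1.85 = 542.6 N·m counterclockwise.
Hanging mass: 12.4 × 9.81 = 121.6 N down at 5.5 m → arm 5.5 m, τ = 121.6 × 5.5 = 668.8 N·m counterclockwise.
Sign: 25.5 × 9.81 = 250.2 N down at 2.68 m → arm 2.68 m, τ = 250.2 × 2.68 = 670.5 N·m counterclockwise.
Net moment of the loads = 2507 N·m counterclockwise.
The upward force F acts at the left end, arm 7.79 m, giving F × 7.79 clockwise.
Στ = 0 ⇒ F × 7.79 = 2507 ⇒ F = 2507 / 7.79 = 322 N.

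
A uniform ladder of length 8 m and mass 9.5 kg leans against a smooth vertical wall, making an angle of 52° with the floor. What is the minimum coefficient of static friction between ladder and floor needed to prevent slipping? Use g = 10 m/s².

Choose the foot of the ladder as the axis so the floor normal and friction both act there and drop out.
Ladder weight 9.5×10 = 95 N acts at 4 m along the ladder; its horizontal arm is 4·cos52° = 2.463 m → τ = 234 N·m clockwise.
Wall normal N acts horizontally at the top; its moment arm is the height L sinθ = 8·sin52° = 6.304 m, counterclockwise.
Setting net torque to zero: N × 6.304 = 234 → N = 37.12 N.
ΣFx = 0 ⇒ f = N_wall = 37.12 N. ΣFy = 0 ⇒ N_floor = 95 N.
μ_min = f / N_floor = 37.12 / 95 = 0.391.

μ_min ≈ 0.391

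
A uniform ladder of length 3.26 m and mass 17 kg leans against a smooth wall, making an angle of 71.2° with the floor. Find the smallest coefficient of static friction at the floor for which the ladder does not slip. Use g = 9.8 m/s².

μ_min ≈ 0.17

Taking torques about the foot of the ladder:
Ladder weight 17×9.8 = 166.6 N acts at 1.63 m along the ladder; its horizontal arm is 1.63·cos71.2° = 0.5253 m → τ = 87.51 N·m clockwise.
Wall normal N acts horizontally at the top; its moment arm is the height L sinθ = 3.26·sin71.2° = 3.086 m, counterclockwise.
Στ = 0 ⇒ N × 3.086 = 87.51 ⇒ N = 28.36 N.
ΣFx = 0 ⇒ f = N_wall = 28.36 N. ΣFy = 0 ⇒ N_floor = 166.6 N.
μ_min = f / N_floor = 28.36 / 166.6 = 0.17.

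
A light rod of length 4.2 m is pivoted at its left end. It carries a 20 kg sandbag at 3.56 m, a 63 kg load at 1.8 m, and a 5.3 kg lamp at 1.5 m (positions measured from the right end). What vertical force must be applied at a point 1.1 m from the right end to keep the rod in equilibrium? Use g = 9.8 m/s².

F ≈ 564 N

Sum moments about the left end (the unknown pivot reaction has zero arm there).
Sandbag: 20 × 9.8 = 196 N down at 3.56 m → arm 0.64 m, τ = 196 × 0.64 = 125.4 N·m clockwise.
Load: 63 × 9.8 = 617.4 N down at 1.8 m → arm 2.4 m, τ = 617.4 × 2.4 = 1482 N·m clockwise.
Lamp: 5.3 × 9.8 = 51.94 N down at 1.5 m → arm 2.7 m, τ = 51.94 × 2.7 = 140.2 N·m clockwise.
Net moment of the loads = 1748 N·m clockwise.
The upward force F acts at a point 1.1 m from the right end, arm 3.1 m, giving F × 3.1 counterclockwise.
Balancing moments: F × 3.1 = 1748, giving F = 1748 / 3.1 = 564 N.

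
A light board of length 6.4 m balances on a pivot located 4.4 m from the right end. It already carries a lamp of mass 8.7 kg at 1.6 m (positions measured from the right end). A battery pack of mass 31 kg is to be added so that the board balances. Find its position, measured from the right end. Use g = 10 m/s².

x ≈ 5.19 m from the right end

Take moments about the pivot (at 4.4 m from the right end).
Lamp: 8.7 × 10 = 87 N down at 1.6 m → arm 2.8 m, τ = 87 × 2.8 = 243.6 N·m clockwise.
Net moment of existing loads = 243.6 N·m clockwise.
The battery pack weighs 31 × 10 = 310 N and must supply an equal counterclockwise moment, so its lever arm about the pivot is 243.6 / 310 = 0.786 m.
That puts it at 4.4 + 0.786 = 5.19 m from the right end.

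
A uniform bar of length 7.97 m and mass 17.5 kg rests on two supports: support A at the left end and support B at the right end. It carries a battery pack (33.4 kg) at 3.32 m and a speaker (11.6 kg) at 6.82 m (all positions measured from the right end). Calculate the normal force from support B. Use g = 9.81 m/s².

R_B ≈ 293 N

Taking torques about support A:
Beam weight: 17.5 × 9.81 = 171.7 N down at 3.985 m → arm 3.985 m, τ = 171.7 × 3.985 = 684.2 N·m clockwise.
Battery pack: 33.4 × 9.81 = 327.7 N down at 3.32 m → arm 4.65 m, τ = 327.7 × 4.65 = 1524 N·m clockwise.
Speaker: 11.6 × 9.81 = 113.8 N down at 6.82 m → arm 1.15 m, τ = 113.8 × 1.15 = 130.9 N·m clockwise.
Net load moment about support A = 2339 N·m clockwise.
Reaction R at support B is upward at 0 m, arm 7.97 m → moment R × 7.97 counterclockwise.
Setting net torque to zero: R × 7.97 = 2339 → R = 293 N.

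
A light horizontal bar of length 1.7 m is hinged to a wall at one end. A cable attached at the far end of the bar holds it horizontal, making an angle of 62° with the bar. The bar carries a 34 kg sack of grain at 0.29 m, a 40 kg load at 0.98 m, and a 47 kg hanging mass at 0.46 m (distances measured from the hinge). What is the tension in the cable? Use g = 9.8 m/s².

T ≈ 461 N

Sum moments about the hinge (the unknown hinge reaction has zero arm there).
Sack of grain: 34 × 9.8 = 333.2 N down at 0.29 m → arm 0.29 m, τ = 333.2 × 0.29 = 96.63 N·m clockwise.
Load: 40 × 9.8 = 392 N down at 0.98 m → arm 0.98 m, τ = 392 × 0.98 = 384.2 N·m clockwise.
Hanging mass: 47 × 9.8 = 460.6 N down at 0.46 m → arm 0.46 m, τ = 460.6 × 0.46 = 211.9 N·m clockwise.
Total clockwise load moment = 692.7 N·m.
The cable tension T acts at 1.7 m; only its component perpendicular to the bar, T sinθ, produces torque. sin 62° = 0.8829.
Setting net torque to zero: T × 1.7 × 0.8829 = 692.7 → T = 692.7 / 1.501 = 461 N.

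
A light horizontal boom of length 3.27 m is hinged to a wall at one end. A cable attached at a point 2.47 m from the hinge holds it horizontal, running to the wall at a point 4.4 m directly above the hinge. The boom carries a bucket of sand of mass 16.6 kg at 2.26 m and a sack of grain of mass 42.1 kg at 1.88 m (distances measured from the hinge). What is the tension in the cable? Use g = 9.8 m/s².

T ≈ 531 N

Take moments about the hinge.
Bucket of sand: 16.6 × 9.8 = 162.7 N down at 2.26 m → arm 2.26 m, τ = 162.7 × 2.26 = 367.7 N·m clockwise.
Sack of grain: 42.1 × 9.8 = 412.6 N down at 1.88 m → arm 1.88 m, τ = 412.6 × 1.88 = 775.7 N·m clockwise.
Total clockwise load moment = 1143 N·m.
The cable tension T acts at 2.47 m; only its component perpendicular to the boom, T sinθ, produces torque. sinθ = h/√(h²+d²) = 4.4/√(4.4²+2.47²) = 0.872.
For rotational equilibrium, T × 2.47 × 0.872 = 1143, so T = 1143 / 2.154 = 531 N.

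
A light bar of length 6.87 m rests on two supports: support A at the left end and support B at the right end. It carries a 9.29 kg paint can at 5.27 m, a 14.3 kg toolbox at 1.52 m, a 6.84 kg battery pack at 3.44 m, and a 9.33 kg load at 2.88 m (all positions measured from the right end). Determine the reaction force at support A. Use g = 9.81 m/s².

R_A ≈ 173 N

Sum moments about support B (its reaction then has zero moment arm).
Paint can: 9.29 × 9.81 = 91.13 N down at 5.27 m → arm 5.27 m, τ = 91.13 × 5.27 = 480.3 N·m counterclockwise.
Toolbox: 14.3 × 9.81 = 140.3 N down at 1.52 m → arm 1.52 m, τ = 140.3 × 1.52 = 213.3 N·m counterclockwise.
Battery pack: 6.84 × 9.81 = 67.1 N down at 3.44 m → arm 3.44 m, τ = 67.1 × 3.44 = 230.8 N·m counterclockwise.
Load: 9.33 × 9.81 = 91.53 N down at 2.88 m → arm 2.88 m, τ = 91.53 × 2.88 = 263.6 N·m counterclockwise.
Net load moment about support B = 1188 N·m counterclockwise.
Reaction R at support A is upward at 6.87 m, arm 6.87 m → moment R × 6.87 clockwise.
For rotational equilibrium, R × 6.87 = 1188, so R = 173 N.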